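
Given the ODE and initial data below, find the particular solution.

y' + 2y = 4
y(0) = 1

General solution: y = 2 + Ce^(-2x)
Applying y(0) = 1: C = 1 - 2 = -1
Particular solution: y = 2 - e^(-2x)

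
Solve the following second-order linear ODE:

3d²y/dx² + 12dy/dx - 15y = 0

Characteristic equation: 3r² + 12r - 15 = 0
Divide by 3: r² + 4r - 5 = 0
Roots: r = 1, -5 (distinct real)
General solution: y = C₁e^x + C₂e^(-5x)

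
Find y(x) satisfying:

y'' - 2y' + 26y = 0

Characteristic equation: r² - 2r + 26 = 0
Roots: r = 1 ± 5i (complex conjugates)
General solution: y = e^x(C₁cos(5x) + C₂sin(5x))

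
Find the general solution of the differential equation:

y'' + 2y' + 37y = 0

Characteristic equation: r² + 2r + 37 = 0
Roots: r = -1 ± 6i (complex conjugates)
General solution: y = e^(-x)(C₁cos(6x) + C₂sin(6x))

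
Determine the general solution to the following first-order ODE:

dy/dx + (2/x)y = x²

Using integrating factor method:

General solution: y = (1/5)x^3 + Cx^(-2)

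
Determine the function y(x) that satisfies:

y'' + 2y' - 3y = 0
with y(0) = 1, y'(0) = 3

General solution: y = C₁e^x + C₂e^(-3x)
Applying ICs: C₁ = 3/2, C₂ = -1/2
Particular solution: y = (3/2)e^x - (1/2)e^(-3x)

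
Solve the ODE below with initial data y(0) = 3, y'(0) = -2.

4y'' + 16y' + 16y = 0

General solution: y = (C₁ + C₂x)e^(-2x)
Repeated root r = -2
Applying ICs: C₁ = 3, C₂ = 4
Particular solution: y = (3 + 4x)e^(-2x)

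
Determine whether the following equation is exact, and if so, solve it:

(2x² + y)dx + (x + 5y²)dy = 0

Verify exactness: ∂M/∂y = ∂N/∂x ✓
Find F(x,y) such that ∂F/∂x = M, ∂F/∂y = N
Solution: 2x³/3 + xy + 5y³/3 = C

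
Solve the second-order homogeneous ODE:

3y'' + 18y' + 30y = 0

Characteristic equation: 3r² + 18r + 30 = 0
Divide by 3: r² + 6r + 10 = 0
Roots: r = -3 ± i (complex conjugates)
General solution: y = e^(-3x)(C₁cos(x) + C₂sin(x))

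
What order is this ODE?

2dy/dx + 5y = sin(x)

The order is 1 (highest derivative is of order 1).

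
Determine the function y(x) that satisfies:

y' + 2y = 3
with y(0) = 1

General solution: y = 3/2 + Ce^(-2x)
Applying y(0) = 1: C = 1 - 3/2 = -1/2
Particular solution: y = 3/2 - (1/2)e^(-2x)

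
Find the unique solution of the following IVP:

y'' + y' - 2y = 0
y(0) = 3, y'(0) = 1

General solution: y = C₁e^x + C₂e^(-2x)
Applying ICs: C₁ = 7/3, C₂ = 2/3
Particular solution: y = (7/3)e^x + (2/3)e^(-2x)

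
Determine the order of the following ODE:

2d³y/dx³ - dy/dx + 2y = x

The order is 3 (highest derivative is of order 3).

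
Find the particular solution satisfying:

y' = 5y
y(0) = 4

General solution: y = Ce^(5x)
Applying IC y(0) = 4:
Particular solution: y = 4e^(5x)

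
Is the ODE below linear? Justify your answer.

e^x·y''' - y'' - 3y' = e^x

Yes. Linear (y and its derivatives appear to the first power only, no products of y terms)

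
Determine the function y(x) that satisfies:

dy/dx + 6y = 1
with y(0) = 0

General solution: y = 1/6 + Ce^(-6x)
Applying y(0) = 0: C = 0 - 1/6 = -1/6
Particular solution: y = 1/6 - (1/6)e^(-6x)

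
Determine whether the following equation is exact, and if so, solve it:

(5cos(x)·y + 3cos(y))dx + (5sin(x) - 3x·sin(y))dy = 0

Verify exactness: ∂M/∂y = ∂N/∂x ✓
Find F(x,y) such that ∂F/∂x = M, ∂F/∂y = N
Solution: 5sin(x)·y + 3x·cos(y) = C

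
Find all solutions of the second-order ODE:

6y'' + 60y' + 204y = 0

Characteristic equation: 6r² + 60r + 204 = 0
Divide by 6: r² + 10r + 34 = 0
Roots: r = -5 ± 3i (complex conjugates)
General solution: y = e^(-5x)(C₁cos(3x) + C₂sin(3x))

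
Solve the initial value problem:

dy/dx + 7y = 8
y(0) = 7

General solution: y = 8/7 + Ce^(-7x)
Applying y(0) = 7: C = 7 - 8/7 = 41/7
Particular solution: y = 8/7 + (41/7)e^(-7x)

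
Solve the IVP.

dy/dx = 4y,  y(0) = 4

General solution: y = Ce^(4x)
Applying IC y(0) = 4:
Particular solution: y = 4e^(4x)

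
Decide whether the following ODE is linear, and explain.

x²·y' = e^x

Linear (y and its derivatives appear to the first power only, no products of y terms)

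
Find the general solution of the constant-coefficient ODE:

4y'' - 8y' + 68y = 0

Characteristic equation: 4r² - 8r + 68 = 0
Divide by 4: r² - 2r + 17 = 0
Roots: r = 1 ± 4i (complex conjugates)
General solution: y = e^x(C₁cos(4x) + C₂sin(4x))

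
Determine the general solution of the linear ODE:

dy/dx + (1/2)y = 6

Using integrating factor method:

General solution: y = 12 + Ce^(-x/2)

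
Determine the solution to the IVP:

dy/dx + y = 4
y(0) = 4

General solution: y = 4 + Ce^(-x)
Applying y(0) = 4: C = 4 - 4 = 0
Particular solution: y = 4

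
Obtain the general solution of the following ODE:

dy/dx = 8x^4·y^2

Separating variables and integrating:
-1/y = 8x^5/5 + C

General solution: y^-1 = (-8/5)x^5 + C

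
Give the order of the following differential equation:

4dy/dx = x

The order is 1 (highest derivative is of order 1).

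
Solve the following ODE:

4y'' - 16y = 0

Characteristic equation: 4r² - 16 = 0
Divide by 4: r² - 4 = 0
Roots: r = 2, -2 (distinct real)
General solution: y = C₁e^(2x) + C₂e^(-2x)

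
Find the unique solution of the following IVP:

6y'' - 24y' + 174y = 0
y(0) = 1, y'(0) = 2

General solution: y = e^(2x)(C₁cos(5x) + C₂sin(5x))
Complex roots r = 2 ± 5i
Applying ICs: C₁ = 1, C₂ = 0
Particular solution: y = e^(2x)(cos(5x))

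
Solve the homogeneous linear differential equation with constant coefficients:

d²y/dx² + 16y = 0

Characteristic equation: r² + 16 = 0
Roots: r = ±4i (complex conjugates)
General solution: y = C₁cos(4x) + C₂sin(4x)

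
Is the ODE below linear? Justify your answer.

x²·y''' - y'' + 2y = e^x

Yes. Linear (y and its derivatives appear to the first power only, no products of y terms)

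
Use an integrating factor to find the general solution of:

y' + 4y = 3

Using integrating factor method:

General solution: y = 3/4 + Ce^(-4x)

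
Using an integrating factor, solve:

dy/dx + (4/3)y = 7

Using integrating factor method:

General solution: y = 21/4 + Ce^(-4x/3)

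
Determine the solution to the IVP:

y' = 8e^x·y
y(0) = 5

General solution: y = Ce^(8e^x)
Applying IC y(0) = 5:
Particular solution: y = 5e^(8(e^x - 1))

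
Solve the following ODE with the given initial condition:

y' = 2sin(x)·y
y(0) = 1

General solution: y = Ce^(-2cos(x))
Applying IC y(0) = 1:
Particular solution: y = e^(2(1-cos(x)))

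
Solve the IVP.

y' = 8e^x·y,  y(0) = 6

General solution: y = Ce^(8e^x)
Applying IC y(0) = 6:
Particular solution: y = 6e^(8(e^x - 1))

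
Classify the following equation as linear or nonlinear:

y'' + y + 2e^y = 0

Nonlinear (e^y is nonlinear in y)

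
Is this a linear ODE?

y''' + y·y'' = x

No. Nonlinear (y·y'' term)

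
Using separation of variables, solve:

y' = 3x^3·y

Separating variables and integrating:
ln|y| = 3x^4/4 + C

General solution: y = Ce^(3x^4/4)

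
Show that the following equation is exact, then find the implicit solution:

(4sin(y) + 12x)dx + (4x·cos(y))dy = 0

Verify exactness: ∂M/∂y = ∂N/∂x ✓
Find F(x,y) such that ∂F/∂x = M, ∂F/∂y = N
Solution: 4x·sin(y) + 6x² = C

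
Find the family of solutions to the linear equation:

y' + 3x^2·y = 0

Using integrating factor method:

General solution: y = Ce^(-x^3)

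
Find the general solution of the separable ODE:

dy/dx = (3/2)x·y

Separating variables and integrating:
ln|y| = 3x^2/4 + C

General solution: y = Ce^(3x^2/4)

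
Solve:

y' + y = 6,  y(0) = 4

General solution: y = 6 + Ce^(-x)
Applying y(0) = 4: C = 4 - 6 = -2
Particular solution: y = 6 - 2e^(-x)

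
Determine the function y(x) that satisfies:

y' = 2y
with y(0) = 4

General solution: y = Ce^(2x)
Applying IC y(0) = 4:
Particular solution: y = 4e^(2x)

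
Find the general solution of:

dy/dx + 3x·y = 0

Using integrating factor method:

General solution: y = Ce^(-3x^2/2)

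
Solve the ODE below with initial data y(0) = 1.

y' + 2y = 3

General solution: y = 3/2 + Ce^(-2x)
Applying y(0) = 1: C = 1 - 3/2 = -1/2
Particular solution: y = 3/2 - (1/2)e^(-2x)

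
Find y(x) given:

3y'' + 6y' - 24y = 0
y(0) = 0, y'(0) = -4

General solution: y = C₁e^(2x) + C₂e^(-4x)
Applying ICs: C₁ = -2/3, C₂ = 2/3
Particular solution: y = -(2/3)e^(2x) + (2/3)e^(-4x)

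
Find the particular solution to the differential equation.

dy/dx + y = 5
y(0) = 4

General solution: y = 5 + Ce^(-x)
Applying y(0) = 4: C = 4 - 5 = -1
Particular solution: y = 5 - e^(-x)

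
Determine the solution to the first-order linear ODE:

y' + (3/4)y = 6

Using integrating factor method:

General solution: y = 8 + Ce^(-3x/4)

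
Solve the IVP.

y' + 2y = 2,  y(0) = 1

General solution: y = 1 + Ce^(-2x)
Applying y(0) = 1: C = 1 - 1 = 0
Particular solution: y = 1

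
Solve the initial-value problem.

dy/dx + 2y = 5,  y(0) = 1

General solution: y = 5/2 + Ce^(-2x)
Applying y(0) = 1: C = 1 - 5/2 = -3/2
Particular solution: y = 5/2 - (3/2)e^(-2x)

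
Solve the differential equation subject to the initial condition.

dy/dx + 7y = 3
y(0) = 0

General solution: y = 3/7 + Ce^(-7x)
Applying y(0) = 0: C = 0 - 3/7 = -3/7
Particular solution: y = 3/7 - (3/7)e^(-7x)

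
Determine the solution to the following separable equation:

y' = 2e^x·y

Separating variables and integrating:
ln|y| = 2e^x + C

General solution: y = Ce^(2e^x)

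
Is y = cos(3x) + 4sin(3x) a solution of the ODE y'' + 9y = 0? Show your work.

Verification:
y'' = -9cos(3x) - 36sin(3x)
y'' + 9y = 0 ✓

Yes, it is a solution.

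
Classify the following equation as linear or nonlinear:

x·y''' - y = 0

Linear (y and its derivatives appear to the first power only, no products of y terms)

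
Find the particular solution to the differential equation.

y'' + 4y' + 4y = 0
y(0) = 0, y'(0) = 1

General solution: y = (C₁ + C₂x)e^(-2x)
Repeated root r = -2
Applying ICs: C₁ = 0, C₂ = 1
Particular solution: y = xe^(-2x)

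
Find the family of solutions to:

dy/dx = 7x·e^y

Separating variables and integrating:
-e^(-y) = 7x²/2 + C

General solution: y = -ln(C - 7x²/2)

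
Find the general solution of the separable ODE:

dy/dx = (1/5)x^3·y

Separating variables and integrating:
ln|y| = x^4/20 + C

General solution: y = Ce^(x^4/20)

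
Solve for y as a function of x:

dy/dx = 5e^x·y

Separating variables and integrating:
ln|y| = 5e^x + C

General solution: y = Ce^(5e^x)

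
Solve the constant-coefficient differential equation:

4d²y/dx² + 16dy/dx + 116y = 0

Characteristic equation: 4r² + 16r + 116 = 0
Divide by 4: r² + 4r + 29 = 0
Roots: r = -2 ± 5i (complex conjugates)
General solution: y = e^(-2x)(C₁cos(5x) + C₂sin(5x))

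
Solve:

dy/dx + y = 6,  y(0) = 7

General solution: y = 6 + Ce^(-x)
Applying y(0) = 7: C = 7 - 6 = 1
Particular solution: y = 6 + e^(-x)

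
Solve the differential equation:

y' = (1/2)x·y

Separating variables and integrating:
ln|y| = x^2/4 + C

General solution: y = Ce^(x^2/4)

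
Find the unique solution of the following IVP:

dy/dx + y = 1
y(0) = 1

General solution: y = 1 + Ce^(-x)
Applying y(0) = 1: C = 1 - 1 = 0
Particular solution: y = 1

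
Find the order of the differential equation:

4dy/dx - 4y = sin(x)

The order is 1 (highest derivative is of order 1).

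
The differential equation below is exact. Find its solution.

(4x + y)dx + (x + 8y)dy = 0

Verify exactness: ∂M/∂y = ∂N/∂x ✓
Find F(x,y) such that ∂F/∂x = M, ∂F/∂y = N
Solution: 2x² + xy + 4y² = C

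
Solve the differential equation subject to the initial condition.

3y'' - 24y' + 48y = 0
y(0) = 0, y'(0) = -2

General solution: y = (C₁ + C₂x)e^(4x)
Repeated root r = 4
Applying ICs: C₁ = 0, C₂ = -2
Particular solution: y = -2xe^(4x)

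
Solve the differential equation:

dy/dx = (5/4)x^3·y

Separating variables and integrating:
ln|y| = 5x^4/16 + C

General solution: y = Ce^(5x^4/16)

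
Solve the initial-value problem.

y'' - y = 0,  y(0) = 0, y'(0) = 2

General solution: y = C₁e^x + C₂e^(-x)
Applying ICs: C₁ = 1, C₂ = -1
Particular solution: y = e^x - e^(-x)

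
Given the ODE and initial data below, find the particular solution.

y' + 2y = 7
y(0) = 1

General solution: y = 7/2 + Ce^(-2x)
Applying y(0) = 1: C = 1 - 7/2 = -5/2
Particular solution: y = 7/2 - (5/2)e^(-2x)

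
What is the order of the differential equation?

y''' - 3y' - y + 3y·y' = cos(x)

The order is 3 (highest derivative is of order 3).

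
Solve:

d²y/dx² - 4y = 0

Characteristic equation: r² - 4 = 0
Roots: r = 2, -2 (distinct real)
General solution: y = C₁e^(2x) + C₂e^(-2x)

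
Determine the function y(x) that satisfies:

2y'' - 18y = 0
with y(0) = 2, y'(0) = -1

General solution: y = C₁e^(3x) + C₂e^(-3x)
Applying ICs: C₁ = 5/6, C₂ = 7/6
Particular solution: y = (5/6)e^(3x) + (7/6)e^(-3x)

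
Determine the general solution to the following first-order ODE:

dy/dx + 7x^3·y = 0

Using integrating factor method:

General solution: y = Ce^(-7x^4/4)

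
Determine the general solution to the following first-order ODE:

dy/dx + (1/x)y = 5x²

Using integrating factor method:

General solution: y = (5/4)x^3 + C/x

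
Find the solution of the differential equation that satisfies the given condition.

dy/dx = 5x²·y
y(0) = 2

General solution: y = Ce^(5x³/3)
Applying IC y(0) = 2:
Particular solution: y = 2e^(5x³/3)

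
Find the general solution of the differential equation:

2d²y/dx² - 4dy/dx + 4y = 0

Characteristic equation: 2r² - 4r + 4 = 0
Divide by 2: r² - 2r + 2 = 0
Roots: r = 1 ± i (complex conjugates)
General solution: y = e^x(C₁cos(x) + C₂sin(x))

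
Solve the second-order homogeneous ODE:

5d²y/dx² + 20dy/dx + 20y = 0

Characteristic equation: 5r² + 20r + 20 = 0
Divide by 5: r² + 4r + 4 = 0
Factored: (r + 2)² = 0
Repeated root: r = -2
General solution: y = (C₁ + C₂x)e^(-2x)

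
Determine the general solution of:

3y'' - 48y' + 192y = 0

Characteristic equation: 3r² - 48r + 192 = 0
Divide by 3: r² - 16r + 64 = 0
Factored: (r - 8)² = 0
Repeated root: r = 8
General solution: y = (C₁ + C₂x)e^(8x)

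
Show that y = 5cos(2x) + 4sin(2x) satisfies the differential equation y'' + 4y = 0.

Verification:
y'' = -20cos(2x) - 16sin(2x)
y'' + 4y = 0 ✓

Yes, it is a solution.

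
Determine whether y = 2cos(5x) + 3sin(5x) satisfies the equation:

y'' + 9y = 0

Verification:
y'' = -50cos(5x) - 75sin(5x)
y'' + 9y ≠ 0 (frequency mismatch: got 25 instead of 9)

No, it is not a solution.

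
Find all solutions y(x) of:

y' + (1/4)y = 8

Using integrating factor method:

General solution: y = 32 + Ce^(-x/4)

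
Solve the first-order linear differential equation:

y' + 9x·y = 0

Using integrating factor method:

General solution: y = Ce^(-9x^2/2)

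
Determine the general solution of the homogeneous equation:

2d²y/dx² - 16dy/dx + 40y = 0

Characteristic equation: 2r² - 16r + 40 = 0
Divide by 2: r² - 8r + 20 = 0
Roots: r = 4 ± 2i (complex conjugates)
General solution: y = e^(4x)(C₁cos(2x) + C₂sin(2x))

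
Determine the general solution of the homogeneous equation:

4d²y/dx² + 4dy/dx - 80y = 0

Characteristic equation: 4r² + 4r - 80 = 0
Divide by 4: r² + r - 20 = 0
Roots: r = 4, -5 (distinct real)
General solution: y = C₁e^(4x) + C₂e^(-5x)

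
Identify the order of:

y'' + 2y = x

The order is 2 (highest derivative is of order 2).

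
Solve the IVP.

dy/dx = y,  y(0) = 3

General solution: y = Ce^x
Applying IC y(0) = 3:
Particular solution: y = 3e^x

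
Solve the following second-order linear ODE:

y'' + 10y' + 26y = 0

Characteristic equation: r² + 10r + 26 = 0
Roots: r = -5 ± i (complex conjugates)
General solution: y = e^(-5x)(C₁cos(x) + C₂sin(x))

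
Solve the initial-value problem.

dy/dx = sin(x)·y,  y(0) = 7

General solution: y = Ce^(-cos(x))
Applying IC y(0) = 7:
Particular solution: y = 7e^(1-cos(x))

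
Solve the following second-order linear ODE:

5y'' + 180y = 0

Characteristic equation: 5r² + 180 = 0
Divide by 5: r² + 36 = 0
Roots: r = ±6i (complex conjugates)
General solution: y = C₁cos(6x) + C₂sin(6x)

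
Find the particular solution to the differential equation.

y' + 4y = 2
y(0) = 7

General solution: y = 1/2 + Ce^(-4x)
Applying y(0) = 7: C = 7 - 1/2 = 13/2
Particular solution: y = 1/2 + (13/2)e^(-4x)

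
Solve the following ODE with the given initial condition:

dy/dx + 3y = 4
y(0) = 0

General solution: y = 4/3 + Ce^(-3x)
Applying y(0) = 0: C = 0 - 4/3 = -4/3
Particular solution: y = 4/3 - (4/3)e^(-3x)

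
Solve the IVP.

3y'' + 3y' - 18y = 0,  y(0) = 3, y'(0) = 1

General solution: y = C₁e^(2x) + C₂e^(-3x)
Applying ICs: C₁ = 2, C₂ = 1
Particular solution: y = 2e^(2x) + e^(-3x)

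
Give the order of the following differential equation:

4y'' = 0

The order is 2 (highest derivative is of order 2).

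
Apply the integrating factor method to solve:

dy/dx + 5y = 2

Using integrating factor method:

General solution: y = 2/5 + Ce^(-5x)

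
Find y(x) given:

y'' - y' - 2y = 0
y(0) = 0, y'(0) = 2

General solution: y = C₁e^(2x) + C₂e^(-x)
Applying ICs: C₁ = 2/3, C₂ = -2/3
Particular solution: y = (2/3)e^(2x) - (2/3)e^(-x)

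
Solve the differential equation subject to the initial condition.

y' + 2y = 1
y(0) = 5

General solution: y = 1/2 + Ce^(-2x)
Applying y(0) = 5: C = 5 - 1/2 = 9/2
Particular solution: y = 1/2 + (9/2)e^(-2x)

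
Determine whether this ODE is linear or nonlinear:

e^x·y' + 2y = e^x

Linear (y and its derivatives appear to the first power only, no products of y terms)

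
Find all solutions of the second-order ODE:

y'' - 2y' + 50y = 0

Characteristic equation: r² - 2r + 50 = 0
Roots: r = 1 ± 7i (complex conjugates)
General solution: y = e^x(C₁cos(7x) + C₂sin(7x))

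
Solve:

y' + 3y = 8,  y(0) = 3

General solution: y = 8/3 + Ce^(-3x)
Applying y(0) = 3: C = 3 - 8/3 = 1/3
Particular solution: y = 8/3 + (1/3)e^(-3x)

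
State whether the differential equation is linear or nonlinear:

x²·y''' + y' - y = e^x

Linear (y and its derivatives appear to the first power only, no products of y terms)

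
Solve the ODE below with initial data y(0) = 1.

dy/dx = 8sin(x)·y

General solution: y = Ce^(-8cos(x))
Applying IC y(0) = 1:
Particular solution: y = e^(8(1-cos(x)))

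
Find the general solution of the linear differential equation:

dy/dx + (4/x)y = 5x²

Using integrating factor method:

General solution: y = (5/7)x^3 + Cx^(-4)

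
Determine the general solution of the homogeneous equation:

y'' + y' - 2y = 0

Characteristic equation: r² + r - 2 = 0
Roots: r = 1, -2 (distinct real)
General solution: y = C₁e^x + C₂e^(-2x)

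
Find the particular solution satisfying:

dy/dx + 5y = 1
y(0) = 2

General solution: y = 1/5 + Ce^(-5x)
Applying y(0) = 2: C = 2 - 1/5 = 9/5
Particular solution: y = 1/5 + (9/5)e^(-5x)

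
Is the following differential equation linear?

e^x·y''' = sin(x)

Yes. Linear (y and its derivatives appear to the first power only, no products of y terms)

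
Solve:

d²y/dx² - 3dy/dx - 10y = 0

Characteristic equation: r² - 3r - 10 = 0
Roots: r = 5, -2 (distinct real)
General solution: y = C₁e^(5x) + C₂e^(-2x)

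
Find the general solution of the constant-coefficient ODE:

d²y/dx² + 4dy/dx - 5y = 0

Characteristic equation: r² + 4r - 5 = 0
Roots: r = 1, -5 (distinct real)
General solution: y = C₁e^x + C₂e^(-5x)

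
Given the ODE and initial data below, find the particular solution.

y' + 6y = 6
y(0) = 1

General solution: y = 1 + Ce^(-6x)
Applying y(0) = 1: C = 1 - 1 = 0
Particular solution: y = 1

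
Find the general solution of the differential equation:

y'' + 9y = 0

Characteristic equation: r² + 9 = 0
Roots: r = ±3i (complex conjugates)
General solution: y = C₁cos(3x) + C₂sin(3x)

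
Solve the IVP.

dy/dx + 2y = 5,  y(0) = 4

General solution: y = 5/2 + Ce^(-2x)
Applying y(0) = 4: C = 4 - 5/2 = 3/2
Particular solution: y = 5/2 + (3/2)e^(-2x)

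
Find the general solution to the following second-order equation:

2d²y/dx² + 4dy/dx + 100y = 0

Characteristic equation: 2r² + 4r + 100 = 0
Divide by 2: r² + 2r + 50 = 0
Roots: r = -1 ± 7i (complex conjugates)
General solution: y = e^(-x)(C₁cos(7x) + C₂sin(7x))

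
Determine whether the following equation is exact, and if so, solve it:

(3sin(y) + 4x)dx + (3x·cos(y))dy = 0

Verify exactness: ∂M/∂y = ∂N/∂x ✓
Find F(x,y) such that ∂F/∂x = M, ∂F/∂y = N
Solution: 3x·sin(y) + 2x² = C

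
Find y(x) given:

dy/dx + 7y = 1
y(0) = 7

General solution: y = 1/7 + Ce^(-7x)
Applying y(0) = 7: C = 7 - 1/7 = 48/7
Particular solution: y = 1/7 + (48/7)e^(-7x)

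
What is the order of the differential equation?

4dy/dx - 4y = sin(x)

The order is 1 (highest derivative is of order 1).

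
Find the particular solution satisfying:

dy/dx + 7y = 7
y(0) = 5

General solution: y = 1 + Ce^(-7x)
Applying y(0) = 5: C = 5 - 1 = 4
Particular solution: y = 1 + 4e^(-7x)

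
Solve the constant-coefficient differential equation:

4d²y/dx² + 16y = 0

Characteristic equation: 4r² + 16 = 0
Divide by 4: r² + 4 = 0
Roots: r = ±2i (complex conjugates)
General solution: y = C₁cos(2x) + C₂sin(2x)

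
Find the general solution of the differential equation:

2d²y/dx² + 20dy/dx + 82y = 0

Characteristic equation: 2r² + 20r + 82 = 0
Divide by 2: r² + 10r + 41 = 0
Roots: r = -5 ± 4i (complex conjugates)
General solution: y = e^(-5x)(C₁cos(4x) + C₂sin(4x))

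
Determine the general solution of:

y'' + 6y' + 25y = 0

Characteristic equation: r² + 6r + 25 = 0
Roots: r = -3 ± 4i (complex conjugates)
General solution: y = e^(-3x)(C₁cos(4x) + C₂sin(4x))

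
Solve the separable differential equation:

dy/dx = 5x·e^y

Separating variables and integrating:
-e^(-y) = 5x²/2 + C

General solution: y = -ln(C - 5x²/2)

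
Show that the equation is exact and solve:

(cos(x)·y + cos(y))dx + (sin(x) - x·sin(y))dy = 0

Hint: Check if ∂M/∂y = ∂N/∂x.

Verify exactness: ∂M/∂y = ∂N/∂x ✓
Find F(x,y) such that ∂F/∂x = M, ∂F/∂y = N
Solution: sin(x)·y + x·cos(y) = C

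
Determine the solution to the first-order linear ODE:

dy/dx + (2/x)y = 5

Using integrating factor method:

General solution: y = (5/3)x + Cx^(-2)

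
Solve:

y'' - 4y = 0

Characteristic equation: r² - 4 = 0
Roots: r = 2, -2 (distinct real)
General solution: y = C₁e^(2x) + C₂e^(-2x)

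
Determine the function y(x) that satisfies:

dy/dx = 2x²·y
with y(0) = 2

General solution: y = Ce^(2x³/3)
Applying IC y(0) = 2:
Particular solution: y = 2e^(2x³/3)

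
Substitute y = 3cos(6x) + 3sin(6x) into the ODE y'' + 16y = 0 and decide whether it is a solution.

Verification:
y'' = -108cos(6x) - 108sin(6x)
y'' + 16y ≠ 0 (frequency mismatch: got 36 instead of 16)

No, it is not a solution.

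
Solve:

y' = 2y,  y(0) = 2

General solution: y = Ce^(2x)
Applying IC y(0) = 2:
Particular solution: y = 2e^(2x)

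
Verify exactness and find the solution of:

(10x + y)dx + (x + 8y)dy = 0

Verify exactness: ∂M/∂y = ∂N/∂x ✓
Find F(x,y) such that ∂F/∂x = M, ∂F/∂y = N
Solution: 5x² + xy + 4y² = C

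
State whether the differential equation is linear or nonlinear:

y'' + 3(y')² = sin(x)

Nonlinear ((y')² term)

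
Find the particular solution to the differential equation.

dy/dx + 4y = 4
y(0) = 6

General solution: y = 1 + Ce^(-4x)
Applying y(0) = 6: C = 6 - 1 = 5
Particular solution: y = 1 + 5e^(-4x)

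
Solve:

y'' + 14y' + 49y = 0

Characteristic equation: r² + 14r + 49 = 0
Factored: (r + 7)² = 0
Repeated root: r = -7
General solution: y = (C₁ + C₂x)e^(-7x)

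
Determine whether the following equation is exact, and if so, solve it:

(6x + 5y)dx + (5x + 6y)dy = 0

Verify exactness: ∂M/∂y = ∂N/∂x ✓
Find F(x,y) such that ∂F/∂x = M, ∂F/∂y = N
Solution: 3x² + 5xy + 3y² = C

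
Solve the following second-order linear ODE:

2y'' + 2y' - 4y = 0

Characteristic equation: 2r² + 2r - 4 = 0
Divide by 2: r² + r - 2 = 0
Roots: r = 1, -2 (distinct real)
General solution: y = C₁e^x + C₂e^(-2x)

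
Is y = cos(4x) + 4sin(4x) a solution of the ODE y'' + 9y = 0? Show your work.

Verification:
y'' = -16cos(4x) - 64sin(4x)
y'' + 9y ≠ 0 (frequency mismatch: got 16 instead of 9)

No, it is not a solution.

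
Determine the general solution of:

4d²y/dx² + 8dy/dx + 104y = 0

Characteristic equation: 4r² + 8r + 104 = 0
Divide by 4: r² + 2r + 26 = 0
Roots: r = -1 ± 5i (complex conjugates)
General solution: y = e^(-x)(C₁cos(5x) + C₂sin(5x))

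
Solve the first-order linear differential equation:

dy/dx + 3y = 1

Using integrating factor method:

General solution: y = 1/3 + Ce^(-3x)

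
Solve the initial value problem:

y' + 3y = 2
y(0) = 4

General solution: y = 2/3 + Ce^(-3x)
Applying y(0) = 4: C = 4 - 2/3 = 10/3
Particular solution: y = 2/3 + (10/3)e^(-3x)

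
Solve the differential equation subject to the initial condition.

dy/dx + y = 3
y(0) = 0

General solution: y = 3 + Ce^(-x)
Applying y(0) = 0: C = 0 - 3 = -3
Particular solution: y = 3 - 3e^(-x)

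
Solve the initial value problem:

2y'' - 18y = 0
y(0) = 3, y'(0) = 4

General solution: y = C₁e^(3x) + C₂e^(-3x)
Applying ICs: C₁ = 13/6, C₂ = 5/6
Particular solution: y = (13/6)e^(3x) + (5/6)e^(-3x)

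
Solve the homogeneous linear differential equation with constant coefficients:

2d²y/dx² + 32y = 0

Characteristic equation: 2r² + 32 = 0
Divide by 2: r² + 16 = 0
Roots: r = ±4i (complex conjugates)
General solution: y = C₁cos(4x) + C₂sin(4x)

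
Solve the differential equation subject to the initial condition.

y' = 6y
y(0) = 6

General solution: y = Ce^(6x)
Applying IC y(0) = 6:
Particular solution: y = 6e^(6x)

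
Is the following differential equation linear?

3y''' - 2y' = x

Yes. Linear (y and its derivatives appear to the first power only, no products of y terms)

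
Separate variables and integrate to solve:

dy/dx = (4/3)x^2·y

Separating variables and integrating:
ln|y| = 4x^3/9 + C

General solution: y = Ce^(4x^3/9)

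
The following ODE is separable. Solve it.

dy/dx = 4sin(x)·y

Separating variables and integrating:
ln|y| = -4cos(x) + C

General solution: y = Ce^(-4cos(x))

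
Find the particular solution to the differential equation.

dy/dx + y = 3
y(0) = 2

General solution: y = 3 + Ce^(-x)
Applying y(0) = 2: C = 2 - 3 = -1
Particular solution: y = 3 - e^(-x)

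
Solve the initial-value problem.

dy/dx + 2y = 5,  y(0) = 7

General solution: y = 5/2 + Ce^(-2x)
Applying y(0) = 7: C = 7 - 5/2 = 9/2
Particular solution: y = 5/2 + (9/2)e^(-2x)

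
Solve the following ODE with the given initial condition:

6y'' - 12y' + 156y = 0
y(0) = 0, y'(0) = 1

General solution: y = e^x(C₁cos(5x) + C₂sin(5x))
Complex roots r = 1 ± 5i
Applying ICs: C₁ = 0, C₂ = 1/5
Particular solution: y = e^x((1/5)sin(5x))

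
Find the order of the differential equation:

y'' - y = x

The order is 2 (highest derivative is of order 2).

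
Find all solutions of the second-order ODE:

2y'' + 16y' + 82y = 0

Characteristic equation: 2r² + 16r + 82 = 0
Divide by 2: r² + 8r + 41 = 0
Roots: r = -4 ± 5i (complex conjugates)
General solution: y = e^(-4x)(C₁cos(5x) + C₂sin(5x))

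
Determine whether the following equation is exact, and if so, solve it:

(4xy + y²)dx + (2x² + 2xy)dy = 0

Verify exactness: ∂M/∂y = ∂N/∂x ✓
Find F(x,y) such that ∂F/∂x = M, ∂F/∂y = N
Solution: 2x²y + xy² = C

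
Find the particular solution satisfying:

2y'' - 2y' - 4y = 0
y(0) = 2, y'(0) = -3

General solution: y = C₁e^(2x) + C₂e^(-x)
Applying ICs: C₁ = -1/3, C₂ = 7/3
Particular solution: y = -(1/3)e^(2x) + (7/3)e^(-x)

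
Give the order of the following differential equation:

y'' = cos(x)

The order is 2 (highest derivative is of order 2).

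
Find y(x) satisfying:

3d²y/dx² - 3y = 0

Characteristic equation: 3r² - 3 = 0
Divide by 3: r² - 1 = 0
Roots: r = 1, -1 (distinct real)
General solution: y = C₁e^x + C₂e^(-x)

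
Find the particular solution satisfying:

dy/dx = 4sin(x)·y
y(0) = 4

General solution: y = Ce^(-4cos(x))
Applying IC y(0) = 4:
Particular solution: y = 4e^(4(1-cos(x)))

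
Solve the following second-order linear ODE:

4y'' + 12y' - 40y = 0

Characteristic equation: 4r² + 12r - 40 = 0
Divide by 4: r² + 3r - 10 = 0
Roots: r = 2, -5 (distinct real)
General solution: y = C₁e^(2x) + C₂e^(-5x)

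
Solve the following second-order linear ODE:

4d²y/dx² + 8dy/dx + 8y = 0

Characteristic equation: 4r² + 8r + 8 = 0
Divide by 4: r² + 2r + 2 = 0
Roots: r = -1 ± i (complex conjugates)
General solution: y = e^(-x)(C₁cos(x) + C₂sin(x))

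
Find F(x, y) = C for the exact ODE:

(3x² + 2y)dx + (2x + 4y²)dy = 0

Verify exactness: ∂M/∂y = ∂N/∂x ✓
Find F(x,y) such that ∂F/∂x = M, ∂F/∂y = N
Solution: x³ + 2xy + 4y³/3 = C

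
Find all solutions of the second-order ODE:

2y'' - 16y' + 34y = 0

Characteristic equation: 2r² - 16r + 34 = 0
Divide by 2: r² - 8r + 17 = 0
Roots: r = 4 ± i (complex conjugates)
General solution: y = e^(4x)(C₁cos(x) + C₂sin(x))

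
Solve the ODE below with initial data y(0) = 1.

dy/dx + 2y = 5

General solution: y = 5/2 + Ce^(-2x)
Applying y(0) = 1: C = 1 - 5/2 = -3/2
Particular solution: y = 5/2 - (3/2)e^(-2x)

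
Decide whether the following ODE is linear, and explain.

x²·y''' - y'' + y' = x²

Linear (y and its derivatives appear to the first power only, no products of y terms)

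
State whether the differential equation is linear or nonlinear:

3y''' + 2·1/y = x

Nonlinear (1/y term)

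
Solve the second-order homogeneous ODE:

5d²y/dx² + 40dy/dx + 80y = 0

Characteristic equation: 5r² + 40r + 80 = 0
Divide by 5: r² + 8r + 16 = 0
Factored: (r + 4)² = 0
Repeated root: r = -4
General solution: y = (C₁ + C₂x)e^(-4x)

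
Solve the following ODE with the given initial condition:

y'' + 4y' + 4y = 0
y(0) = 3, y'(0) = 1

General solution: y = (C₁ + C₂x)e^(-2x)
Repeated root r = -2
Applying ICs: C₁ = 3, C₂ = 7
Particular solution: y = (3 + 7x)e^(-2x)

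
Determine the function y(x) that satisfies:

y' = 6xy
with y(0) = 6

General solution: y = Ce^(3x²)
Applying IC y(0) = 6:
Particular solution: y = 6e^(3x²)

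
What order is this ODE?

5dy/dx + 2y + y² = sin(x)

The order is 1 (highest derivative is of order 1).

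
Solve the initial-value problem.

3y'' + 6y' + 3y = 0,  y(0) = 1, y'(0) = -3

General solution: y = (C₁ + C₂x)e^(-x)
Repeated root r = -1
Applying ICs: C₁ = 1, C₂ = -2
Particular solution: y = (1 - 2x)e^(-x)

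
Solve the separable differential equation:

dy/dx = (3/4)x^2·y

Separating variables and integrating:
ln|y| = x^3/4 + C

General solution: y = Ce^(x^3/4)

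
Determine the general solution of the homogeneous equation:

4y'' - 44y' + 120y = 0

Characteristic equation: 4r² - 44r + 120 = 0
Divide by 4: r² - 11r + 30 = 0
Roots: r = 5, 6 (distinct real)
General solution: y = C₁e^(5x) + C₂e^(6x)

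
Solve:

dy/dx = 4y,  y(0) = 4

General solution: y = Ce^(4x)
Applying IC y(0) = 4:
Particular solution: y = 4e^(4x)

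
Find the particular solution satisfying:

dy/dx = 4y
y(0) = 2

General solution: y = Ce^(4x)
Applying IC y(0) = 2:
Particular solution: y = 2e^(4x)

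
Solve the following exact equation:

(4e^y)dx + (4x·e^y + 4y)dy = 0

Verify exactness: ∂M/∂y = ∂N/∂x ✓
Find F(x,y) such that ∂F/∂x = M, ∂F/∂y = N
Solution: 4x·e^y + 2y² = C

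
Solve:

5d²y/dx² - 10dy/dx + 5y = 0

Characteristic equation: 5r² - 10r + 5 = 0
Divide by 5: r² - 2r + 1 = 0
Factored: (r - 1)² = 0
Repeated root: r = 1
General solution: y = (C₁ + C₂x)e^x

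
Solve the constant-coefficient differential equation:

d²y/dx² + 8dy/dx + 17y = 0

Characteristic equation: r² + 8r + 17 = 0
Roots: r = -4 ± i (complex conjugates)
General solution: y = e^(-4x)(C₁cos(x) + C₂sin(x))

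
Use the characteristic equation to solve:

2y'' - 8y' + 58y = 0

Characteristic equation: 2r² - 8r + 58 = 0
Divide by 2: r² - 4r + 29 = 0
Roots: r = 2 ± 5i (complex conjugates)
General solution: y = e^(2x)(C₁cos(5x) + C₂sin(5x))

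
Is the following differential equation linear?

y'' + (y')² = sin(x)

No. Nonlinear ((y')² term)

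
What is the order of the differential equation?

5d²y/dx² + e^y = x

The order is 2 (highest derivative is of order 2).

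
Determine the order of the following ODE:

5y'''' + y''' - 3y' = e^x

The order is 4 (highest derivative is of order 4).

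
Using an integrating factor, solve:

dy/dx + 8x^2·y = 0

Using integrating factor method:

General solution: y = Ce^(-8x^3/3)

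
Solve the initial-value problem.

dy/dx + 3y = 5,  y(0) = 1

General solution: y = 5/3 + Ce^(-3x)
Applying y(0) = 1: C = 1 - 5/3 = -2/3
Particular solution: y = 5/3 - (2/3)e^(-3x)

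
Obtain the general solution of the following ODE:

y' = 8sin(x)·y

Separating variables and integrating:
ln|y| = -8cos(x) + C

General solution: y = Ce^(-8cos(x))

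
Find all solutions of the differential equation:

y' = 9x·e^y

Separating variables and integrating:
-e^(-y) = 9x²/2 + C

General solution: y = -ln(C - 9x²/2)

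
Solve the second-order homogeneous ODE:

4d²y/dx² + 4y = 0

Characteristic equation: 4r² + 4 = 0
Divide by 4: r² + 1 = 0
Roots: r = ±i (complex conjugates)
General solution: y = C₁cos(x) + C₂sin(x)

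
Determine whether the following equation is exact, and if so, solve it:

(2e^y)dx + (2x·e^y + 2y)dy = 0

Verify exactness: ∂M/∂y = ∂N/∂x ✓
Find F(x,y) such that ∂F/∂x = M, ∂F/∂y = N
Solution: 2x·e^y + y² = C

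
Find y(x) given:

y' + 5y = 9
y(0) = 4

General solution: y = 9/5 + Ce^(-5x)
Applying y(0) = 4: C = 4 - 9/5 = 11/5
Particular solution: y = 9/5 + (11/5)e^(-5x)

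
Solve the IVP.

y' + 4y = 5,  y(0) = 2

General solution: y = 5/4 + Ce^(-4x)
Applying y(0) = 2: C = 2 - 5/4 = 3/4
Particular solution: y = 5/4 + (3/4)e^(-4x)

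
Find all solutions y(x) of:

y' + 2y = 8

Using integrating factor method:

General solution: y = 4 + Ce^(-2x)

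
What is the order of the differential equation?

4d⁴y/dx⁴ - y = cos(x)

The order is 4 (highest derivative is of order 4).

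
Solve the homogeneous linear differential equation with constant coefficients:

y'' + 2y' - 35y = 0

Characteristic equation: r² + 2r - 35 = 0
Roots: r = 5, -7 (distinct real)
General solution: y = C₁e^(5x) + C₂e^(-7x)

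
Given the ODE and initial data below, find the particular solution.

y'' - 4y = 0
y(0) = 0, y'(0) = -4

General solution: y = C₁e^(2x) + C₂e^(-2x)
Applying ICs: C₁ = -1, C₂ = 1
Particular solution: y = -e^(2x) + e^(-2x)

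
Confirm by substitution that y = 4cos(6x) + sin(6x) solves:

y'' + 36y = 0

Verification:
y'' = -144cos(6x) - 36sin(6x)
y'' + 36y = 0 ✓

Yes, it is a solution.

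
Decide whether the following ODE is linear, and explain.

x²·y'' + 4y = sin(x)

Linear (y and its derivatives appear to the first power only, no products of y terms)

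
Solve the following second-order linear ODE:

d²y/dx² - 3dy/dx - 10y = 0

Characteristic equation: r² - 3r - 10 = 0
Roots: r = 5, -2 (distinct real)
General solution: y = C₁e^(5x) + C₂e^(-2x)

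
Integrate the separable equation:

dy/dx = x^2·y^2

Separating variables and integrating:
-1/y = x^3/3 + C

General solution: y^-1 = (-1/3)x^3 + C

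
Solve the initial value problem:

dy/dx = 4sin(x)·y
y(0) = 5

General solution: y = Ce^(-4cos(x))
Applying IC y(0) = 5:
Particular solution: y = 5e^(4(1-cos(x)))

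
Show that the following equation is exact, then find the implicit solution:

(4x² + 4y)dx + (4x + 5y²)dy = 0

Verify exactness: ∂M/∂y = ∂N/∂x ✓
Find F(x,y) such that ∂F/∂x = M, ∂F/∂y = N
Solution: 4x³/3 + 4xy + 5y³/3 = C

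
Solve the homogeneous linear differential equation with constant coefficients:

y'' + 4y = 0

Characteristic equation: r² + 4 = 0
Roots: r = ±2i (complex conjugates)
General solution: y = C₁cos(2x) + C₂sin(2x)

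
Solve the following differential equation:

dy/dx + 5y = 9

Using integrating factor method:

General solution: y = 9/5 + Ce^(-5x)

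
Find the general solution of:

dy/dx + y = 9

Using integrating factor method:

General solution: y = 9 + Ce^(-x)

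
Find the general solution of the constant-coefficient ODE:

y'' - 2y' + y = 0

Characteristic equation: r² - 2r + 1 = 0
Factored: (r - 1)² = 0
Repeated root: r = 1
General solution: y = (C₁ + C₂x)e^x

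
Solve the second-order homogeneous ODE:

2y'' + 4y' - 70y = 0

Characteristic equation: 2r² + 4r - 70 = 0
Divide by 2: r² + 2r - 35 = 0
Roots: r = 5, -7 (distinct real)
General solution: y = C₁e^(5x) + C₂e^(-7x)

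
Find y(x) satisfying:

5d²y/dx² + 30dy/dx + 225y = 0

Characteristic equation: 5r² + 30r + 225 = 0
Divide by 5: r² + 6r + 45 = 0
Roots: r = -3 ± 6i (complex conjugates)
General solution: y = e^(-3x)(C₁cos(6x) + C₂sin(6x))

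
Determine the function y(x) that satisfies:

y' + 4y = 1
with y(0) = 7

General solution: y = 1/4 + Ce^(-4x)
Applying y(0) = 7: C = 7 - 1/4 = 27/4
Particular solution: y = 1/4 + (27/4)e^(-4x)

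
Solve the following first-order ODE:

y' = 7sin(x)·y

Separating variables and integrating:
ln|y| = -7cos(x) + C

General solution: y = Ce^(-7cos(x))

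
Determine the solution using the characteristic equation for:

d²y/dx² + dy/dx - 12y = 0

Characteristic equation: r² + r - 12 = 0
Roots: r = 3, -4 (distinct real)
General solution: y = C₁e^(3x) + C₂e^(-4x)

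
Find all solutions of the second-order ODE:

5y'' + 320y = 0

Characteristic equation: 5r² + 320 = 0
Divide by 5: r² + 64 = 0
Roots: r = ±8i (complex conjugates)
General solution: y = C₁cos(8x) + C₂sin(8x)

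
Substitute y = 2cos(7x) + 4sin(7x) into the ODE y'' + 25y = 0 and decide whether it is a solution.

Verification:
y'' = -98cos(7x) - 196sin(7x)
y'' + 25y ≠ 0 (frequency mismatch: got 49 instead of 25)

No, it is not a solution.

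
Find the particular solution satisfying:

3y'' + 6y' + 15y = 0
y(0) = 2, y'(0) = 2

General solution: y = e^(-x)(C₁cos(2x) + C₂sin(2x))
Complex roots r = -1 ± 2i
Applying ICs: C₁ = 2, C₂ = 2
Particular solution: y = e^(-x)(2cos(2x) + 2sin(2x))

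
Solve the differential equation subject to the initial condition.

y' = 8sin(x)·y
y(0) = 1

General solution: y = Ce^(-8cos(x))
Applying IC y(0) = 1:
Particular solution: y = e^(8(1-cos(x)))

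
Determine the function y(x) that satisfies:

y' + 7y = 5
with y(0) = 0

General solution: y = 5/7 + Ce^(-7x)
Applying y(0) = 0: C = 0 - 5/7 = -5/7
Particular solution: y = 5/7 - (5/7)e^(-7x)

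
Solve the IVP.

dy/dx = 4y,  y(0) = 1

General solution: y = Ce^(4x)
Applying IC y(0) = 1:
Particular solution: y = e^(4x)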